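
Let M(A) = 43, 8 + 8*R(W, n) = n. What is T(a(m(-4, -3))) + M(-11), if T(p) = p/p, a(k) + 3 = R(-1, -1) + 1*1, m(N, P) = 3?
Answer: 44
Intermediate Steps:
R(W, n) = -1 + n/8
a(k) = -25/8 (a(k) = -3 + ((-1 + (⅛)*(-1)) + 1*1) = -3 + ((-1 - ⅛) + 1) = -3 + (-9/8 + 1) = -3 - ⅛ = -25/8)
T(p) = 1
T(a(m(-4, -3))) + M(-11) = 1 + 43 = 44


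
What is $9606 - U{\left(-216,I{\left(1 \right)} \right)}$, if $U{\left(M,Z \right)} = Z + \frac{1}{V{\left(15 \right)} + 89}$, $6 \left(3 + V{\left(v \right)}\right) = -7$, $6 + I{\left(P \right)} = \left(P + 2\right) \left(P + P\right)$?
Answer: $\frac{4889448}{509} \approx 9606.0$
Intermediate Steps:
$I{\left(P \right)} = -6 + 2 P \left(2 + P\right)$ ($I{\left(P \right)} = -6 + \left(P + 2\right) \left(P + P\right) = -6 + \left(2 + P\right) 2 P = -6 + 2 P \left(2 + P\right)$)
$V{\left(v \right)} = - \frac{25}{6}$ ($V{\left(v \right)} = -3 + \frac{1}{6} \left(-7\right) = -3 - \frac{7}{6} = - \frac{25}{6}$)
$U{\left(M,Z \right)} = \frac{6}{509} + Z$ ($U{\left(M,Z \right)} = Z + \frac{1}{- \frac{25}{6} + 89} = Z + \frac{1}{\frac{509}{6}} = Z + \frac{6}{509} = \frac{6}{509} + Z$)
$9606 - U{\left(-216,I{\left(1 \right)} \right)} = 9606 - \left(\frac{6}{509} + \left(-6 + 2 \cdot 1^{2} + 4 \cdot 1\right)\right) = 9606 - \left(\frac{6}{509} + \left(-6 + 2 \cdot 1 + 4\right)\right) = 9606 - \left(\frac{6}{509} + \left(-6 + 2 + 4\right)\right) = 9606 - \left(\frac{6}{509} + 0\right) = 9606 - \frac{6}{509} = \frac{4889448}{509}$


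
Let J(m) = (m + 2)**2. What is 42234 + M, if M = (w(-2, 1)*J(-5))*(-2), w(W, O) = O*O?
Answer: 42216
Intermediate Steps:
w(W, O) = O**2
J(m) = (2 + m)**2
M = -18 (M = (1**2*(2 - 5)**2)*(-2) = (1*(-3)**2)*(-2) = (1*9)*(-2) = 9*(-2) = -18)
42234 + M = 42234 - 18 = 42216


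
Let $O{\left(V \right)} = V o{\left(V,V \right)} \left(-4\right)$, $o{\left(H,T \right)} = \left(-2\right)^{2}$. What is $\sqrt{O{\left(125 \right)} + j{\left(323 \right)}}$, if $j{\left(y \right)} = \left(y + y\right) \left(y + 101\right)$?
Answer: $4 \sqrt{16994} \approx 521.44$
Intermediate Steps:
$o{\left(H,T \right)} = 4$
$O{\left(V \right)} = - 16 V$ ($O{\left(V \right)} = V 4 \left(-4\right) = 4 V \left(-4\right) = - 16 V$)
$j{\left(y \right)} = 2 y \left(101 + y\right)$
$\sqrt{O{\left(125 \right)} + j{\left(323 \right)}} = \sqrt{\left(-16\right) 125 + 2 \cdot 323 \left(101 + 323\right)} = \sqrt{-2000 + 2 \cdot 323 \cdot 424} = \sqrt{-2000 + 273904} = \sqrt{271904} = 4 \sqrt{16994}$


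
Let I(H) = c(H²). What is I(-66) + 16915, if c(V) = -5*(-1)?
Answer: 16920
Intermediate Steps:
c(V) = 5
I(H) = 5
I(-66) + 16915 = 5 + 16915 = 16920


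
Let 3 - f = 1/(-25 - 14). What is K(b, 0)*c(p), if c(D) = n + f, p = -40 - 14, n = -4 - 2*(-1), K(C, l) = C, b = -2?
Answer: -80/39 ≈ -2.0513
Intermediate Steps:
n = -2 (n = -4 + 2 = -2)
p = -54
f = 118/39 (f = 3 - 1/(-25 - 14) = 3 - 1/(-39) = 3 - 1*(-1/39) = 3 + 1/39 = 118/39 ≈ 3.0256)
c(D) = 40/39 (c(D) = -2 + 118/39 = 40/39)
K(b, 0)*c(p) = -2*40/39 = -80/39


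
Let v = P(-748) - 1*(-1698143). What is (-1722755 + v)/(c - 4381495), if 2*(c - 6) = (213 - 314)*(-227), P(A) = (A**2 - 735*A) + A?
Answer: -2167848/8740051 ≈ -0.24804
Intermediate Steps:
P(A) = A**2 - 734*A
v = 2806679 (v = -748*(-734 - 748) - 1*(-1698143) = -748*(-1482) + 1698143 = 1108536 + 1698143 = 2806679)
c = 22939/2 (c = 6 + ((213 - 314)*(-227))/2 = 6 + (-101*(-227))/2 = 6 + (1/2)*22927 = 6 + 22927/2 = 22939/2 ≈ 11470.)
(-1722755 + v)/(c - 4381495) = (-1722755 + 2806679)/(22939/2 - 4381495) = 1083924/(-8740051/2) = 1083924*(-2/8740051) = -2167848/8740051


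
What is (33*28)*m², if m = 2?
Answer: 3696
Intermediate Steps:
(33*28)*m² = (33*28)*2² = 924*4 = 3696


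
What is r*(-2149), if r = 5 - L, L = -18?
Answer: -49427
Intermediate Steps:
r = 23 (r = 5 - 1*(-18) = 5 + 18 = 23)
r*(-2149) = 23*(-2149) = -49427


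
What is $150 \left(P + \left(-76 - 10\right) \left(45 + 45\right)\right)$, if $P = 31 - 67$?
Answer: $-1166400$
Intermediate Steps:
$P = -36$
$150 \left(P + \left(-76 - 10\right) \left(45 + 45\right)\right) = 150 \left(-36 + \left(-76 - 10\right) \left(45 + 45\right)\right) = 150 \left(-36 - 7740\right) = 150 \left(-7776\right) = -1166400$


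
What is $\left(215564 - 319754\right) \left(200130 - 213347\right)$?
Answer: $1377079230$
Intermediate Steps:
$\left(215564 - 319754\right) \left(200130 - 213347\right) = \left(-104190\right) \left(-13217\right) = 1377079230$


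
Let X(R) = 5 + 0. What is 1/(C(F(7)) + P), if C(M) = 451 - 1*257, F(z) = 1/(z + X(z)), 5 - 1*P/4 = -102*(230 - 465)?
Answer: -1/95666 ≈ -1.0453e-5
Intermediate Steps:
X(R) = 5
P = -95860 (P = 20 - (-408)*(230 - 465) = 20 - (-408)*(-235) = 20 - 4*23970 = 20 - 95880 = -95860)
F(z) = 1/(5 + z) (F(z) = 1/(z + 5) = 1/(5 + z))
C(M) = 194 (C(M) = 451 - 257 = 194)
1/(C(F(7)) + P) = 1/(194 - 95860) = 1/(-95666) = -1/95666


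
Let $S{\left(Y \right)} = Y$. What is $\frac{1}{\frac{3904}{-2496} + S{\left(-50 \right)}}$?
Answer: $- \frac{39}{2011} \approx -0.019393$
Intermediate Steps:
$\frac{1}{\frac{3904}{-2496} + S{\left(-50 \right)}} = \frac{1}{\frac{3904}{-2496} - 50} = \frac{1}{3904 \left(- \frac{1}{2496}\right) - 50} = \frac{1}{- \frac{61}{39} - 50} = \frac{1}{- \frac{2011}{39}} = - \frac{39}{2011}$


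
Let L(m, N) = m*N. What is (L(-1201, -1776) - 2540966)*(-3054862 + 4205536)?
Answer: -469463485260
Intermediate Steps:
L(m, N) = N*m
(L(-1201, -1776) - 2540966)*(-3054862 + 4205536) = (-1776*(-1201) - 2540966)*(-3054862 + 4205536) = (2132976 - 2540966)*1150674 = -407990*1150674 = -469463485260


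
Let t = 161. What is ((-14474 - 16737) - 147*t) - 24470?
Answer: -79348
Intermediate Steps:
((-14474 - 16737) - 147*t) - 24470 = ((-14474 - 16737) - 147*161) - 24470 = (-31211 - 23667) - 24470 = -54878 - 24470 = -79348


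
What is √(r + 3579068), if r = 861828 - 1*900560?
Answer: 4*√221271 ≈ 1881.6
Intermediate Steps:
r = -38732 (r = 861828 - 900560 = -38732)
√(r + 3579068) = √(-38732 + 3579068) = √3540336 = 4*√221271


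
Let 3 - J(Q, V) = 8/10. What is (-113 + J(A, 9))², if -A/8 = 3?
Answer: 306916/25 ≈ 12277.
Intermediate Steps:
A = -24 (A = -8*3 = -24)
J(Q, V) = 11/5 (J(Q, V) = 3 - 8/10 = 3 - 1*⅘ = 3 - ⅘ = 11/5)
(-113 + J(A, 9))² = (-113 + 11/5)² = (-554/5)² = 306916/25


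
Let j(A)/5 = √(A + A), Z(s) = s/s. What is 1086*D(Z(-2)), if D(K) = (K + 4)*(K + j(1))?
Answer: 5430 + 27150*√2 ≈ 43826.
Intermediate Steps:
Z(s) = 1
j(A) = 5*√2*√A (j(A) = 5*√(A + A) = 5*√(2*A) = 5*(√2*√A) = 5*√2*√A)
D(K) = (4 + K)*(K + 5*√2) (D(K) = (K + 4)*(K + 5*√2*√1) = (4 + K)*(K + 5*√2*1) = (4 + K)*(K + 5*√2))
1086*D(Z(-2)) = 1086*(1² + 4*1 + 20*√2 + 5*1*√2) = 1086*(1 + 4 + 20*√2 + 5*√2) = 1086*(5 + 25*√2) = 5430 + 27150*√2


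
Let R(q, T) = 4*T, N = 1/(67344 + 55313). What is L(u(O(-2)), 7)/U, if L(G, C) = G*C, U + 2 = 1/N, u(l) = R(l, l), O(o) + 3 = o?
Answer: -28/24531 ≈ -0.0011414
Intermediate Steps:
N = 1/122657 ≈ 8.1528e-6
O(o) = -3 + o
u(l) = 4*l
U = 122655 (U = -2 + 1/(1/122657) = -2 + 122657 = 122655)
L(G, C) = C*G
L(u(O(-2)), 7)/U = (7*(4*(-3 - 2)))/122655 = (7*(4*(-5)))*(1/122655) = (7*(-20))*(1/122655) = -140*1/122655 = -28/24531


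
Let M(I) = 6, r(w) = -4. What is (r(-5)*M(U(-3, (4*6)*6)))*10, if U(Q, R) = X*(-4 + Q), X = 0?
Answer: -240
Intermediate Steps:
U(Q, R) = 0 (U(Q, R) = 0*(-4 + Q) = 0)
(r(-5)*M(U(-3, (4*6)*6)))*10 = -4*6*10 = -24*10 = -240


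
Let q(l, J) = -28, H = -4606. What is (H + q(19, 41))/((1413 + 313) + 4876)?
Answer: -2317/3301 ≈ -0.70191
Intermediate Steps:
(H + q(19, 41))/((1413 + 313) + 4876) = (-4606 - 28)/((1413 + 313) + 4876) = -4634/(1726 + 4876) = -4634/6602 = -4634*1/6602 = -2317/3301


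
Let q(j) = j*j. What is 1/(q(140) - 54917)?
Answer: -1/35317 ≈ -2.8315e-5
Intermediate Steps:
q(j) = j²
1/(q(140) - 54917) = 1/(140² - 54917) = 1/(19600 - 54917) = 1/(-35317) = -1/35317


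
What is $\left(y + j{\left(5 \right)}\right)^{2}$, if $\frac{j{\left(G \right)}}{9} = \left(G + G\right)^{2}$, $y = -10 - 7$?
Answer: $779689$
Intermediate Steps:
$y = -17$
$j{\left(G \right)} = 36 G^{2}$ ($j{\left(G \right)} = 9 \left(G + G\right)^{2} = 9 \left(2 G\right)^{2} = 9 \cdot 4 G^{2} = 36 G^{2}$)
$\left(y + j{\left(5 \right)}\right)^{2} = \left(-17 + 36 \cdot 5^{2}\right)^{2} = \left(-17 + 36 \cdot 25\right)^{2} = \left(-17 + 900\right)^{2} = 883^{2} = 779689$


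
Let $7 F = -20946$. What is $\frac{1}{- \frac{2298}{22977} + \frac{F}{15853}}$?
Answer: $- \frac{849926889}{245429200} \approx -3.463$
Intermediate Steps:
$F = - \frac{20946}{7}$ ($F = \frac{1}{7} \left(-20946\right) = - \frac{20946}{7} \approx -2992.3$)
$\frac{1}{- \frac{2298}{22977} + \frac{F}{15853}} = \frac{1}{- \frac{2298}{22977} - \frac{20946}{7 \cdot 15853}} = \frac{1}{\left(-2298\right) \frac{1}{22977} - \frac{20946}{110971}} = \frac{1}{- \frac{766}{7659} - \frac{20946}{110971}} = \frac{1}{- \frac{245429200}{849926889}} = - \frac{849926889}{245429200}$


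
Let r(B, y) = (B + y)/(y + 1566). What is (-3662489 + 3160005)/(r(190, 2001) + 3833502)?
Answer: -1792360428/13674103825 ≈ -0.13108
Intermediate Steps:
r(B, y) = (B + y)/(1566 + y)
(-3662489 + 3160005)/(r(190, 2001) + 3833502) = (-3662489 + 3160005)/((190 + 2001)/(1566 + 2001) + 3833502) = -502484/(2191/3567 + 3833502) = -502484/13674103825/3567 = -502484*3567/13674103825 = -1792360428/13674103825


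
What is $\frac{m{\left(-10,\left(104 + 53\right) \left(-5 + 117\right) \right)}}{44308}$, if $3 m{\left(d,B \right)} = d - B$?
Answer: $- \frac{463}{3498} \approx -0.13236$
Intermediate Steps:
$m{\left(d,B \right)} = - \frac{B}{3} + \frac{d}{3}$ ($m{\left(d,B \right)} = \frac{d - B}{3} = - \frac{B}{3} + \frac{d}{3}$)
$\frac{m{\left(-10,\left(104 + 53\right) \left(-5 + 117\right) \right)}}{44308} = \frac{- \frac{\left(104 + 53\right) \left(-5 + 117\right)}{3} + \frac{1}{3} \left(-10\right)}{44308} = \left(- \frac{157 \cdot 112}{3} - \frac{10}{3}\right) \frac{1}{44308} = \left(\left(- \frac{1}{3}\right) 17584 - \frac{10}{3}\right) \frac{1}{44308} = \left(- \frac{17584}{3} - \frac{10}{3}\right) \frac{1}{44308} = \left(- \frac{17594}{3}\right) \frac{1}{44308} = - \frac{463}{3498}$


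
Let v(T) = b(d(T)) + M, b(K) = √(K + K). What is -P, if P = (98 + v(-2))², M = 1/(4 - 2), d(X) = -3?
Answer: -38785/4 - 197*I*√6 ≈ -9696.3 - 482.55*I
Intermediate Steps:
b(K) = √2*√K (b(K) = √(2*K) = √2*√K)
M = ½ (M = 1/2 = ½ ≈ 0.50000)
v(T) = ½ + I*√6 (v(T) = √2*√(-3) + ½ = √2*(I*√3) + ½ = I*√6 + ½ = ½ + I*√6)
P = (197/2 + I*√6)² (P = (98 + (½ + I*√6))² = (197/2 + I*√6)² ≈ 9696.3 + 482.55*I)
-P = -(38785/4 + 197*I*√6) = -38785/4 - 197*I*√6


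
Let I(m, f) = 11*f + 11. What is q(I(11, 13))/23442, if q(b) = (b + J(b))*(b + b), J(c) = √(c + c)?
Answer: 23716/11721 + 308*√77/11721 ≈ 2.2540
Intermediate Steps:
J(c) = √2*√c (J(c) = √(2*c) = √2*√c)
I(m, f) = 11 + 11*f
q(b) = 2*b*(b + √2*√b) (q(b) = (b + √2*√b)*(b + b) = (b + √2*√b)*(2*b) = 2*b*(b + √2*√b))
q(I(11, 13))/23442 = (2*(11 + 11*13)*((11 + 11*13) + √2*√(11 + 11*13)))/23442 = (2*(11 + 143)*((11 + 143) + √2*√(11 + 143)))*(1/23442) = (2*154*(154 + √2*√154))*(1/23442) = (2*154*(154 + 2*√77))*(1/23442) = (47432 + 616*√77)*(1/23442) = 23716/11721 + 308*√77/11721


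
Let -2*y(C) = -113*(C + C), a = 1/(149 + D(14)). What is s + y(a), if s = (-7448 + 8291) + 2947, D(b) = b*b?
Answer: 1307663/345 ≈ 3790.3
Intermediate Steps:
D(b) = b²
s = 3790 (s = 843 + 2947 = 3790)
a = 1/345 (a = 1/(149 + 14²) = 1/(149 + 196) = 1/345 ≈ 0.0028986)
y(C) = 113*C (y(C) = -(-113)*(C + C)/2 = -(-113)*2*C/2 = -(-113)*C = 113*C)
s + y(a) = 3790 + 113*(1/345) = 3790 + 113/345 = 1307663/345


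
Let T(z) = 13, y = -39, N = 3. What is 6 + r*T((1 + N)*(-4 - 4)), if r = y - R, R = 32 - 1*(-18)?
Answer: -1151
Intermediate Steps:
R = 50 (R = 32 + 18 = 50)
r = -89 (r = -39 - 1*50 = -39 - 50 = -89)
6 + r*T((1 + N)*(-4 - 4)) = 6 - 89*13 = 6 - 1157 = -1151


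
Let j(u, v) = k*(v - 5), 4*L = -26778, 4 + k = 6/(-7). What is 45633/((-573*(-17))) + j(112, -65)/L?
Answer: 201452119/43474083 ≈ 4.6338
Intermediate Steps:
k = -34/7 (k = -4 + 6/(-7) = -4 + 6*(-⅐) = -4 - 6/7 = -34/7 ≈ -4.8571)
L = -13389/2 (L = (¼)*(-26778) = -13389/2 ≈ -6694.5)
j(u, v) = 170/7 - 34*v/7 (j(u, v) = -34*(v - 5)/7 = -34*(-5 + v)/7 = 170/7 - 34*v/7)
45633/((-573*(-17))) + j(112, -65)/L = 45633/((-573*(-17))) + (170/7 - 34/7*(-65))/(-13389/2) = 45633/9741 + (170/7 + 2210/7)*(-2/13389) = 45633*(1/9741) + 340*(-2/13389) = 15211/3247 - 680/13389 = 201452119/43474083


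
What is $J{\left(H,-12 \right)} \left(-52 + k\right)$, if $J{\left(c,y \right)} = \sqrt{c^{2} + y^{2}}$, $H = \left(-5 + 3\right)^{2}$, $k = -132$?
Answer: $- 736 \sqrt{10} \approx -2327.4$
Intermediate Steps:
$H = 4$ ($H = \left(-2\right)^{2} = 4$)
$J{\left(H,-12 \right)} \left(-52 + k\right) = \sqrt{4^{2} + \left(-12\right)^{2}} \left(-52 - 132\right) = \sqrt{16 + 144} \left(-184\right) = \sqrt{160} \left(-184\right) = 4 \sqrt{10} \left(-184\right) = - 736 \sqrt{10}$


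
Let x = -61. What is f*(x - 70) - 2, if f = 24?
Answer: -3146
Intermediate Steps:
f*(x - 70) - 2 = 24*(-61 - 70) - 2 = 24*(-131) - 2 = -3144 - 2 = -3146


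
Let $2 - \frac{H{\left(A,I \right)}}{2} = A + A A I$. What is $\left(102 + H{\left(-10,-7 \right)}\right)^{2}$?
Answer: $2328676$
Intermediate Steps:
$H{\left(A,I \right)} = 4 - 2 A - 2 I A^{2}$ ($H{\left(A,I \right)} = 4 - 2 \left(A + A A I\right) = 4 - 2 \left(A + A^{2} I\right) = 4 - 2 \left(A + I A^{2}\right) = 4 - \left(2 A + 2 I A^{2}\right) = 4 - 2 A - 2 I A^{2}$)
$\left(102 + H{\left(-10,-7 \right)}\right)^{2} = \left(102 - \left(-24 - 1400\right)\right)^{2} = \left(102 + \left(4 + 20 - \left(-14\right) 100\right)\right)^{2} = \left(102 + \left(4 + 20 + 1400\right)\right)^{2} = \left(102 + 1424\right)^{2} = 1526^{2} = 2328676$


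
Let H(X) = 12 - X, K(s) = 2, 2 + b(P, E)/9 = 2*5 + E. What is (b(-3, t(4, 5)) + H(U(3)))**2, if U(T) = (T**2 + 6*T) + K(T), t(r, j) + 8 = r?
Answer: 361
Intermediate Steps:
t(r, j) = -8 + r
b(P, E) = 72 + 9*E (b(P, E) = -18 + 9*(2*5 + E) = -18 + 9*(10 + E) = -18 + (90 + 9*E) = 72 + 9*E)
U(T) = 2 + T**2 + 6*T (U(T) = (T**2 + 6*T) + 2 = 2 + T**2 + 6*T)
(b(-3, t(4, 5)) + H(U(3)))**2 = ((72 + 9*(-8 + 4)) + (12 - (2 + 3**2 + 6*3)))**2 = ((72 + 9*(-4)) + (12 - (2 + 9 + 18)))**2 = ((72 - 36) + (12 - 1*29))**2 = (36 + (12 - 29))**2 = (36 - 17)**2 = 19**2 = 361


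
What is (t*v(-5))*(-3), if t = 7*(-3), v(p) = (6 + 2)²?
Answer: 4032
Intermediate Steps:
v(p) = 64 (v(p) = 8² = 64)
t = -21
(t*v(-5))*(-3) = -21*64*(-3) = -1344*(-3) = 4032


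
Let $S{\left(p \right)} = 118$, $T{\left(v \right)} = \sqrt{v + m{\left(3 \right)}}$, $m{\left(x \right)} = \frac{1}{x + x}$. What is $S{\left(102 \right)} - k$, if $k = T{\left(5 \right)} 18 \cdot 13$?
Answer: $118 - 39 \sqrt{186} \approx -413.89$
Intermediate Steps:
$m{\left(x \right)} = \frac{1}{2 x}$
$T{\left(v \right)} = \sqrt{\frac{1}{6} + v}$ ($T{\left(v \right)} = \sqrt{v + \frac{1}{2 \cdot 3}} = \sqrt{v + \frac{1}{2} \cdot \frac{1}{3}} = \sqrt{v + \frac{1}{6}} = \sqrt{\frac{1}{6} + v}$)
$k = 39 \sqrt{186}$ ($k = \frac{\sqrt{6 + 36 \cdot 5}}{6} \cdot 18 \cdot 13 = \frac{\sqrt{6 + 180}}{6} \cdot 18 \cdot 13 = \frac{\sqrt{186}}{6} \cdot 18 \cdot 13 = 3 \sqrt{186} \cdot 13 = 39 \sqrt{186} \approx 531.89$)
$S{\left(102 \right)} - k = 118 - 39 \sqrt{186}$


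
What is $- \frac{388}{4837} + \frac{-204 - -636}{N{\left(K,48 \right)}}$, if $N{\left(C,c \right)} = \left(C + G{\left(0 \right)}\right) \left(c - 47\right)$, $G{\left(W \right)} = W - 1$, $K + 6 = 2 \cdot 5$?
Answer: $\frac{696140}{4837} \approx 143.92$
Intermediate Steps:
$K = 4$ ($K = -6 + 2 \cdot 5 = -6 + 10 = 4$)
$G{\left(W \right)} = -1 + W$ ($G{\left(W \right)} = W - 1 = -1 + W$)
$N{\left(C,c \right)} = \left(-1 + C\right) \left(-47 + c\right)$ ($N{\left(C,c \right)} = \left(C + \left(-1 + 0\right)\right) \left(c - 47\right) = \left(C - 1\right) \left(-47 + c\right) = \left(-1 + C\right) \left(-47 + c\right)$)
$- \frac{388}{4837} + \frac{-204 - -636}{N{\left(K,48 \right)}} = - \frac{388}{4837} + \frac{-204 - -636}{47 - 48 - 188 + 4 \cdot 48} = \left(-388\right) \frac{1}{4837} + \frac{-204 + 636}{47 - 48 - 188 + 192} = - \frac{388}{4837} + \frac{432}{3} = - \frac{388}{4837} + 432 \cdot \frac{1}{3} = - \frac{388}{4837} + 144 = \frac{696140}{4837}$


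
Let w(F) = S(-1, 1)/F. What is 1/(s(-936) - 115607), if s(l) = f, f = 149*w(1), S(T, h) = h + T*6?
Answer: -1/116352 ≈ -8.5946e-6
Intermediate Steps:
S(T, h) = h + 6*T
w(F) = -5/F (w(F) = (1 + 6*(-1))/F = (1 - 6)/F = -5/F)
f = -745 (f = 149*(-5/1) = 149*(-5*1) = 149*(-5) = -745)
s(l) = -745
1/(s(-936) - 115607) = 1/(-745 - 115607) = 1/(-116352) = -1/116352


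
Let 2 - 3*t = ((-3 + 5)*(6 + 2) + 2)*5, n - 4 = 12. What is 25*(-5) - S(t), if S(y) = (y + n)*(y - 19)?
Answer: -6925/9 ≈ -769.44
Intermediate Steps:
n = 16 (n = 4 + 12 = 16)
t = -88/3 (t = ⅔ - ((-3 + 5)*(6 + 2) + 2)*5/3 = ⅔ - (2*8 + 2)*5/3 = ⅔ - (16 + 2)*5/3 = ⅔ - 6*5 = ⅔ - ⅓*90 = ⅔ - 30 = -88/3 ≈ -29.333)
S(y) = (-19 + y)*(16 + y) (S(y) = (y + 16)*(y - 19) = (16 + y)*(-19 + y) = (-19 + y)*(16 + y))
25*(-5) - S(t) = 25*(-5) - (-304 + (-88/3)² - 3*(-88/3)) = -125 - (-304 + 7744/9 + 88) = -125 - 1*5800/9 = -125 - 5800/9 = -6925/9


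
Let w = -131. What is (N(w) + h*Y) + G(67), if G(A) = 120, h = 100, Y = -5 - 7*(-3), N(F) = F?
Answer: 1589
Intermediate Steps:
Y = 16 (Y = -5 + 21 = 16)
(N(w) + h*Y) + G(67) = (-131 + 100*16) + 120 = (-131 + 1600) + 120 = 1469 + 120 = 1589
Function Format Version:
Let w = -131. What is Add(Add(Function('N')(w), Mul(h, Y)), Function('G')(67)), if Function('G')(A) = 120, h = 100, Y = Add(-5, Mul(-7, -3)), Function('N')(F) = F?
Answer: 1589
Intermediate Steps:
Y = 16 (Y = Add(-5, 21) = 16)
Add(Add(Function('N')(w), Mul(h, Y)), Function('G')(67)) = Add(Add(-131, Mul(100, 16)), 120) = Add(Add(-131, 1600), 120) = Add(1469, 120) = 1589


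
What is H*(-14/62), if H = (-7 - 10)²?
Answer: -2023/31 ≈ -65.258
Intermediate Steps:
H = 289 (H = (-17)² = 289)
H*(-14/62) = 289*(-14/62) = 289*(-14*1/62) = 289*(-7/31) = -2023/31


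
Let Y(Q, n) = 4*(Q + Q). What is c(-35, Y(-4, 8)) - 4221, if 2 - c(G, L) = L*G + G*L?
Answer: -6459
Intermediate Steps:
Y(Q, n) = 8*Q (Y(Q, n) = 4*(2*Q) = 8*Q)
c(G, L) = 2 - 2*G*L (c(G, L) = 2 - (L*G + G*L) = 2 - (G*L + G*L) = 2 - 2*G*L)
c(-35, Y(-4, 8)) - 4221 = (2 - 2*(-35)*8*(-4)) - 4221 = (2 - 2*(-35)*(-32)) - 4221 = (2 - 2240) - 4221 = -2238 - 4221 = -6459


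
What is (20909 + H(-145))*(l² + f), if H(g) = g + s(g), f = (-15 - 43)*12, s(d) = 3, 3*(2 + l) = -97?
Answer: 90232615/9 ≈ 1.0026e+7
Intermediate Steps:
l = -103/3 (l = -2 + (⅓)*(-97) = -2 - 97/3 = -103/3 ≈ -34.333)
f = -696 (f = -58*12 = -696)
H(g) = 3 + g (H(g) = g + 3 = 3 + g)
(20909 + H(-145))*(l² + f) = (20909 + (3 - 145))*((-103/3)² - 696) = (20909 - 142)*(10609/9 - 696) = 20767*(4345/9) = 90232615/9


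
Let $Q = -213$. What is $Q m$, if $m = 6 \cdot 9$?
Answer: $-11502$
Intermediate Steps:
$m = 54$
$Q m = \left(-213\right) 54 = -11502$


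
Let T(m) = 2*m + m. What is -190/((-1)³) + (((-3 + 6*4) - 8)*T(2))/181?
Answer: 34468/181 ≈ 190.43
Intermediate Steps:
T(m) = 3*m
-190/((-1)³) + (((-3 + 6*4) - 8)*T(2))/181 = -190/((-1)³) + (((-3 + 6*4) - 8)*(3*2))/181 = -190/(-1) + (((-3 + 24) - 8)*6)*(1/181) = -190*(-1) + ((21 - 8)*6)*(1/181) = 190 + (13*6)*(1/181) = 190 + 78*(1/181) = 190 + 78/181 = 34468/181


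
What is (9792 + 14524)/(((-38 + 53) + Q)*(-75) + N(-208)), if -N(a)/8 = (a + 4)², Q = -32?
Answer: -24316/331653 ≈ -0.073318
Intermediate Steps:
N(a) = -8*(4 + a)² (N(a) = -8*(a + 4)² = -8*(4 + a)²)
(9792 + 14524)/(((-38 + 53) + Q)*(-75) + N(-208)) = (9792 + 14524)/(((-38 + 53) - 32)*(-75) - 8*(4 - 208)²) = 24316/((15 - 32)*(-75) - 8*(-204)²) = 24316/(-17*(-75) - 8*41616) = 24316/(1275 - 332928) = 24316/(-331653) = 24316*(-1/331653) = -24316/331653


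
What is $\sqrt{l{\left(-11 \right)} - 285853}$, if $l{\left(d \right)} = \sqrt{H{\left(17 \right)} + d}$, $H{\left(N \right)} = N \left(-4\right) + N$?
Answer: $\sqrt{-285853 + i \sqrt{62}} \approx 0.007 + 534.65 i$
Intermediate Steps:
$H{\left(N \right)} = - 3 N$ ($H{\left(N \right)} = - 4 N + N = - 3 N$)
$l{\left(d \right)} = \sqrt{-51 + d}$ ($l{\left(d \right)} = \sqrt{\left(-3\right) 17 + d} = \sqrt{-51 + d}$)
$\sqrt{l{\left(-11 \right)} - 285853} = \sqrt{\sqrt{-51 - 11} - 285853} = \sqrt{\sqrt{-62} - 285853} = \sqrt{i \sqrt{62} - 285853} = \sqrt{-285853 + i \sqrt{62}}$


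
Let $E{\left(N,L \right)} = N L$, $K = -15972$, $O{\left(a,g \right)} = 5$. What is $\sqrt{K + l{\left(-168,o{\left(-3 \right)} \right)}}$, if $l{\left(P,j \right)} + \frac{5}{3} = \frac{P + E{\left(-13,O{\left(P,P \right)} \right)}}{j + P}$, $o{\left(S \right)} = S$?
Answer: $\frac{16 i \sqrt{202711}}{57} \approx 126.38 i$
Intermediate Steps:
$E{\left(N,L \right)} = L N$
$l{\left(P,j \right)} = - \frac{5}{3} + \frac{-65 + P}{P + j}$ ($l{\left(P,j \right)} = - \frac{5}{3} + \frac{P + 5 \left(-13\right)}{j + P} = - \frac{5}{3} + \frac{P - 65}{P + j} = - \frac{5}{3} + \frac{-65 + P}{P + j}$)
$\sqrt{K + l{\left(-168,o{\left(-3 \right)} \right)}} = \sqrt{-15972 + \frac{-195 - -15 - -336}{3 \left(-168 - 3\right)}} = \sqrt{-15972 + \frac{-195 + 15 + 336}{3 \left(-171\right)}} = \sqrt{-15972 + \frac{1}{3} \left(- \frac{1}{171}\right) 156} = \sqrt{-15972 - \frac{52}{171}} = \sqrt{- \frac{2731264}{171}} = \frac{16 i \sqrt{202711}}{57}$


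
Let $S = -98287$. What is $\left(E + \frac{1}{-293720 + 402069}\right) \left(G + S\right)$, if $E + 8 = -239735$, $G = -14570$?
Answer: $\frac{2931563760832242}{108349} \approx 2.7057 \cdot 10^{10}$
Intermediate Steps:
$E = -239743$ ($E = -8 - 239735 = -239743$)
$\left(E + \frac{1}{-293720 + 402069}\right) \left(G + S\right) = \left(-239743 + \frac{1}{-293720 + 402069}\right) \left(-14570 - 98287\right) = \left(-239743 + \frac{1}{108349}\right) \left(-112857\right) = \left(- \frac{25975914306}{108349}\right) \left(-112857\right) = \frac{2931563760832242}{108349}$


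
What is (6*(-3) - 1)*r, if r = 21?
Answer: -399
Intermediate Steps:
(6*(-3) - 1)*r = (6*(-3) - 1)*21 = (-18 - 1)*21 = -19*21 = -399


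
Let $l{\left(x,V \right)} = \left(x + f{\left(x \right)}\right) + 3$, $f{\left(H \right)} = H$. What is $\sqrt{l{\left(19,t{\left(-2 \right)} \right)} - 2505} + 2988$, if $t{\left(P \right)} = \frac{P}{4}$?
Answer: $2988 + 4 i \sqrt{154} \approx 2988.0 + 49.639 i$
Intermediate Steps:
$t{\left(P \right)} = \frac{P}{4}$ ($t{\left(P \right)} = P \frac{1}{4} = \frac{P}{4}$)
$l{\left(x,V \right)} = 3 + 2 x$ ($l{\left(x,V \right)} = \left(x + x\right) + 3 = 2 x + 3 = 3 + 2 x$)
$\sqrt{l{\left(19,t{\left(-2 \right)} \right)} - 2505} + 2988 = \sqrt{\left(3 + 2 \cdot 19\right) - 2505} + 2988 = \sqrt{\left(3 + 38\right) - 2505} + 2988 = \sqrt{41 - 2505} + 2988 = \sqrt{-2464} + 2988 = 4 i \sqrt{154} + 2988 = 2988 + 4 i \sqrt{154}$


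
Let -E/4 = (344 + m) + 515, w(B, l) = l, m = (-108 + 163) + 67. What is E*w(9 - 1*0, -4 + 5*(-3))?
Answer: 74556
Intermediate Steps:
m = 122 (m = 55 + 67 = 122)
E = -3924 (E = -4*((344 + 122) + 515) = -4*(466 + 515) = -4*981 = -3924)
E*w(9 - 1*0, -4 + 5*(-3)) = -3924*(-4 + 5*(-3)) = -3924*(-4 - 15) = -3924*(-19) = 74556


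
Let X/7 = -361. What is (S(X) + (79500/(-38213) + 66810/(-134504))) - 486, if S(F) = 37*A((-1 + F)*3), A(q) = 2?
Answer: -1182488477/2852276 ≈ -414.58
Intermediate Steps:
X = -2527 (X = 7*(-361) = -2527)
S(F) = 74 (S(F) = 37*2 = 74)
(S(X) + (79500/(-38213) + 66810/(-134504))) - 486 = (74 + (79500/(-38213) + 66810/(-134504))) - 486 = (74 + (79500*(-1/38213) + 66810*(-1/134504))) - 486 = (74 + (-1500/721 - 1965/3956)) - 486 = (74 - 7350765/2852276) - 486 = 203717659/2852276 - 486 = -1182488477/2852276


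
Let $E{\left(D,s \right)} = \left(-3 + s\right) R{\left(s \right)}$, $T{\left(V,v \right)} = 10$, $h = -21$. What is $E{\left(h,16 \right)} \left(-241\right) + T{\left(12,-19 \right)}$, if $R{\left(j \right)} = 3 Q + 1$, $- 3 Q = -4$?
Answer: $-15655$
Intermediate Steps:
$Q = \frac{4}{3}$ ($Q = \left(- \frac{1}{3}\right) \left(-4\right) = \frac{4}{3} \approx 1.3333$)
$R{\left(j \right)} = 5$ ($R{\left(j \right)} = 3 \cdot \frac{4}{3} + 1 = 4 + 1 = 5$)
$E{\left(D,s \right)} = -15 + 5 s$ ($E{\left(D,s \right)} = \left(-3 + s\right) 5 = -15 + 5 s$)
$E{\left(h,16 \right)} \left(-241\right) + T{\left(12,-19 \right)} = \left(-15 + 5 \cdot 16\right) \left(-241\right) + 10 = \left(-15 + 80\right) \left(-241\right) + 10 = 65 \left(-241\right) + 10 = -15665 + 10 = -15655$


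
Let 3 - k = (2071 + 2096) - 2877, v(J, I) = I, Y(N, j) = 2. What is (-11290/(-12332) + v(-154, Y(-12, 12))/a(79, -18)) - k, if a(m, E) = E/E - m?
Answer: 309704027/240474 ≈ 1287.9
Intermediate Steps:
a(m, E) = 1 - m
k = -1287 (k = 3 - ((2071 + 2096) - 2877) = 3 - (4167 - 2877) = 3 - 1*1290 = 3 - 1290 = -1287)
(-11290/(-12332) + v(-154, Y(-12, 12))/a(79, -18)) - k = (-11290/(-12332) + 2/(1 - 1*79)) - 1*(-1287) = (-11290*(-1/12332) + 2/(1 - 79)) + 1287 = (5645/6166 + 2/(-78)) + 1287 = (5645/6166 + 2*(-1/78)) + 1287 = (5645/6166 - 1/39) + 1287 = 213989/240474 + 1287 = 309704027/240474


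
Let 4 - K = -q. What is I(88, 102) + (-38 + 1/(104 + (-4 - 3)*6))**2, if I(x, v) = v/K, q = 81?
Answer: 27753189/19220 ≈ 1444.0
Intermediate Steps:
K = 85 (K = 4 - (-1)*81 = 4 - 1*(-81) = 4 + 81 = 85)
I(x, v) = v/85
I(88, 102) + (-38 + 1/(104 + (-4 - 3)*6))**2 = (1/85)*102 + (-38 + 1/(104 + (-4 - 3)*6))**2 = 6/5 + (-38 + 1/(104 - 7*6))**2 = 6/5 + (-38 + 1/(104 - 42))**2 = 6/5 + (-38 + 1/62)**2 = 6/5 + (-2355/62)**2 = 6/5 + 5546025/3844 = 27753189/19220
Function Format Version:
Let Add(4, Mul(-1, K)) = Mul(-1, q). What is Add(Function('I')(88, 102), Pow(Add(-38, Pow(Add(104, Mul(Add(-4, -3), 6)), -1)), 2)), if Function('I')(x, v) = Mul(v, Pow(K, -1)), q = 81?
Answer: Rational(27753189, 19220) ≈ 1444.0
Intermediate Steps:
K = 85 (K = Add(4, Mul(-1, Mul(-1, 81))) = Add(4, Mul(-1, -81)) = Add(4, 81) = 85)
Function('I')(x, v) = Mul(Rational(1, 85), v) (Function('I')(x, v) = Mul(v, Pow(85, -1)) = Mul(v, Rational(1, 85)) = Mul(Rational(1, 85), v))
Add(Function('I')(88, 102), Pow(Add(-38, Pow(Add(104, Mul(Add(-4, -3), 6)), -1)), 2)) = Add(Mul(Rational(1, 85), 102), Pow(Add(-38, Pow(Add(104, Mul(Add(-4, -3), 6)), -1)), 2)) = Add(Rational(6, 5), Pow(Add(-38, Pow(Add(104, Mul(-7, 6)), -1)), 2)) = Add(Rational(6, 5), Pow(Add(-38, Pow(Add(104, -42), -1)), 2)) = Add(Rational(6, 5), Pow(Add(-38, Pow(62, -1)), 2)) = Add(Rational(6, 5), Pow(Add(-38, Rational(1, 62)), 2)) = Add(Rational(6, 5), Pow(Rational(-2355, 62), 2)) = Add(Rational(6, 5), Rational(5546025, 3844)) = Rational(27753189, 19220)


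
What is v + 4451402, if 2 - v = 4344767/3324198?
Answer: 14797343929225/3324198 ≈ 4.4514e+6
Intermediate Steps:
v = 2303629/3324198 (v = 2 - 4344767/3324198 = 2303629/3324198 ≈ 0.69299)
v + 4451402 = 2303629/3324198 + 4451402 = 14797343929225/3324198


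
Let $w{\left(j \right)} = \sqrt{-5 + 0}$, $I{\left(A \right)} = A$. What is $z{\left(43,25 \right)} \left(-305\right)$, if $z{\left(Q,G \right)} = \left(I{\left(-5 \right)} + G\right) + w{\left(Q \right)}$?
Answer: $-6100 - 305 i \sqrt{5} \approx -6100.0 - 682.0 i$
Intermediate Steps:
$w{\left(j \right)} = i \sqrt{5}$ ($w{\left(j \right)} = \sqrt{-5} = i \sqrt{5}$)
$z{\left(Q,G \right)} = -5 + G + i \sqrt{5}$ ($z{\left(Q,G \right)} = \left(-5 + G\right) + i \sqrt{5} = -5 + G + i \sqrt{5}$)
$z{\left(43,25 \right)} \left(-305\right) = \left(-5 + 25 + i \sqrt{5}\right) \left(-305\right) = \left(20 + i \sqrt{5}\right) \left(-305\right) = -6100 - 305 i \sqrt{5}$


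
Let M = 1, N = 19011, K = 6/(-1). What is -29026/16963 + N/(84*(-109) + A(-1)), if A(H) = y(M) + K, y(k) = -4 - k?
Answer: -588564935/155499821 ≈ -3.7850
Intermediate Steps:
K = -6 (K = 6*(-1) = -6)
A(H) = -11 (A(H) = (-4 - 1*1) - 6 = (-4 - 1) - 6 = -5 - 6 = -11)
-29026/16963 + N/(84*(-109) + A(-1)) = -29026/16963 + 19011/(84*(-109) - 11) = -29026*1/16963 + 19011/(-9156 - 11) = -29026/16963 + 19011/(-9167) = -29026/16963 + 19011*(-1/9167) = -29026/16963 - 19011/9167 = -588564935/155499821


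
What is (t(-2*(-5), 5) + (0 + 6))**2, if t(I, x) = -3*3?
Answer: 9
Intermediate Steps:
t(I, x) = -9
(t(-2*(-5), 5) + (0 + 6))**2 = (-9 + (0 + 6))**2 = (-9 + 6)**2 = (-3)**2 = 9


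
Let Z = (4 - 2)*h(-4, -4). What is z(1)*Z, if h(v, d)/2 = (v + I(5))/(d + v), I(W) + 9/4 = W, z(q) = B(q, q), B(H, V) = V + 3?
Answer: 5/2 ≈ 2.5000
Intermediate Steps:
B(H, V) = 3 + V
z(q) = 3 + q
I(W) = -9/4 + W
h(v, d) = 2*(11/4 + v)/(d + v) (h(v, d) = 2*((v + (-9/4 + 5))/(d + v)) = 2*((v + 11/4)/(d + v)) = 2*((11/4 + v)/(d + v)) = 2*(11/4 + v)/(d + v))
Z = 5/8 (Z = (4 - 2)*((11/2 + 2*(-4))/(-4 - 4)) = 2*((11/2 - 8)/(-8)) = 2*(-⅛*(-5/2)) = 2*(5/16) = 5/8 ≈ 0.62500)
z(1)*Z = (3 + 1)*(5/8) = 4*(5/8) = 5/2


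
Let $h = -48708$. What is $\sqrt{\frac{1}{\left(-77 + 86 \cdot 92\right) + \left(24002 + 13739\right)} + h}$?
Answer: $\frac{i \sqrt{2810413411662}}{7596} \approx 220.7 i$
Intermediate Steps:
$\sqrt{\frac{1}{\left(-77 + 86 \cdot 92\right) + \left(24002 + 13739\right)} + h} = \sqrt{\frac{1}{\left(-77 + 86 \cdot 92\right) + \left(24002 + 13739\right)} - 48708} = \sqrt{\frac{1}{\left(-77 + 7912\right) + 37741} - 48708} = \sqrt{\frac{1}{7835 + 37741} - 48708} = \sqrt{\frac{1}{45576} - 48708} = \sqrt{- \frac{2219915807}{45576}} = \frac{i \sqrt{2810413411662}}{7596}$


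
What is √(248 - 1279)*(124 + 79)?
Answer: 203*I*√1031 ≈ 6518.2*I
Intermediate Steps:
√(248 - 1279)*(124 + 79) = √(-1031)*203 = (I*√1031)*203 = 203*I*√1031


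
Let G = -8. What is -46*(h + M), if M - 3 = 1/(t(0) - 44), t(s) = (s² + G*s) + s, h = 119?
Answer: -123441/22 ≈ -5611.0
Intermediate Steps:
t(s) = s² - 7*s (t(s) = (s² - 8*s) + s = s² - 7*s)
M = 131/44 (M = 3 + 1/(0*(-7 + 0) - 44) = 3 + 1/(0*(-7) - 44) = 3 + 1/(0 - 44) = 3 + 1/(-44) = 3 - 1/44 = 131/44 ≈ 2.9773)
-46*(h + M) = -46*(119 + 131/44) = -46*5367/44 = -123441/22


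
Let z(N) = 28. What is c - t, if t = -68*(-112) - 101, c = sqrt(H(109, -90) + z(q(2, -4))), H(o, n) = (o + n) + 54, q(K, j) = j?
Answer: -7515 + sqrt(101) ≈ -7505.0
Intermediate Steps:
H(o, n) = 54 + n + o (H(o, n) = (n + o) + 54 = 54 + n + o)
c = sqrt(101) (c = sqrt((54 - 90 + 109) + 28) = sqrt(73 + 28) = sqrt(101) ≈ 10.050)
t = 7515 (t = 7616 - 101 = 7515)
c - t = sqrt(101) - 1*7515 = sqrt(101) - 7515 = -7515 + sqrt(101)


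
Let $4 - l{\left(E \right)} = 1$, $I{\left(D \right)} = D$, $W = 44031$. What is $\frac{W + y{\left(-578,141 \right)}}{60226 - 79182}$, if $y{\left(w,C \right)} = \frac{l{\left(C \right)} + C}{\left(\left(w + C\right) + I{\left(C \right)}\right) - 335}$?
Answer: $- \frac{27783417}{11961236} \approx -2.3228$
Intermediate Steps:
$l{\left(E \right)} = 3$ ($l{\left(E \right)} = 4 - 1 = 3$)
$y{\left(w,C \right)} = \frac{3 + C}{-335 + w + 2 C}$ ($y{\left(w,C \right)} = \frac{3 + C}{\left(\left(w + C\right) + C\right) - 335} = \frac{3 + C}{\left(\left(C + w\right) + C\right) - 335} = \frac{3 + C}{\left(w + 2 C\right) - 335} = \frac{3 + C}{-335 + w + 2 C}$)
$\frac{W + y{\left(-578,141 \right)}}{60226 - 79182} = \frac{44031 + \frac{3 + 141}{-335 - 578 + 2 \cdot 141}}{60226 - 79182} = \frac{44031 + \frac{1}{-335 - 578 + 282} \cdot 144}{-18956} = \left(44031 + \frac{1}{-631} \cdot 144\right) \left(- \frac{1}{18956}\right) = \left(44031 - \frac{144}{631}\right) \left(- \frac{1}{18956}\right) = \frac{27783417}{631} \left(- \frac{1}{18956}\right) = - \frac{27783417}{11961236}$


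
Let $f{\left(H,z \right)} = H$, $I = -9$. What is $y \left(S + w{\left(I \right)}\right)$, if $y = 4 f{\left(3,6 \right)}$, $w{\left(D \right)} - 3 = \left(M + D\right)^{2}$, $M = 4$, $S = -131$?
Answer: $-1236$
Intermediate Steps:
$w{\left(D \right)} = 3 + \left(4 + D\right)^{2}$
$y = 12$ ($y = 4 \cdot 3 = 12$)
$y \left(S + w{\left(I \right)}\right) = 12 \left(-131 + \left(3 + \left(4 - 9\right)^{2}\right)\right) = 12 \left(-131 + \left(3 + \left(-5\right)^{2}\right)\right) = 12 \left(-131 + \left(3 + 25\right)\right) = 12 \left(-131 + 28\right) = 12 \left(-103\right) = -1236$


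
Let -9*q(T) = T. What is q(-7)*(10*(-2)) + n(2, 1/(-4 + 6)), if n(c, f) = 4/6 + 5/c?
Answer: -223/18 ≈ -12.389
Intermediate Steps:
q(T) = -T/9
n(c, f) = ⅔ + 5/c (n(c, f) = 4*(⅙) + 5/c = ⅔ + 5/c)
q(-7)*(10*(-2)) + n(2, 1/(-4 + 6)) = (-⅑*(-7))*(10*(-2)) + (⅔ + 5/2) = (7/9)*(-20) + (⅔ + 5*(½)) = -140/9 + (⅔ + 5/2) = -140/9 + 19/6 = -223/18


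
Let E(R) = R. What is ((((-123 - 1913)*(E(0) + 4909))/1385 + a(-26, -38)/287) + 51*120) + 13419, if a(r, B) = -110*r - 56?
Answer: 4902052557/397495 ≈ 12332.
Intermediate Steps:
a(r, B) = -56 - 110*r
((((-123 - 1913)*(E(0) + 4909))/1385 + a(-26, -38)/287) + 51*120) + 13419 = ((((-123 - 1913)*(0 + 4909))/1385 + (-56 - 110*(-26))/287) + 51*120) + 13419 = ((-2036*4909*(1/1385) + (-56 + 2860)*(1/287)) + 6120) + 13419 = ((-9994724*1/1385 + 2804*(1/287)) + 6120) + 13419 = ((-9994724/1385 + 2804/287) + 6120) + 13419 = (-2864602248/397495 + 6120) + 13419 = -431932848/397495 + 13419 = 4902052557/397495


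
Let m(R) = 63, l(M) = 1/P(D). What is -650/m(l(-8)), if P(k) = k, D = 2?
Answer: -650/63 ≈ -10.317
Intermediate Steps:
l(M) = ½ (l(M) = 1/2 = ½)
-650/m(l(-8)) = -650/63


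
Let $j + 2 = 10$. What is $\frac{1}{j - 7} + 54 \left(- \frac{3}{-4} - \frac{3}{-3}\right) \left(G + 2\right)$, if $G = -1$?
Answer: $\frac{191}{2} \approx 95.5$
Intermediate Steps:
$j = 8$ ($j = -2 + 10 = 8$)
$\frac{1}{j - 7} + 54 \left(- \frac{3}{-4} - \frac{3}{-3}\right) \left(G + 2\right) = \frac{1}{8 - 7} + 54 \left(- \frac{3}{-4} - \frac{3}{-3}\right) \left(-1 + 2\right) = 1^{-1} + 54 \left(\left(-3\right) \left(- \frac{1}{4}\right) - -1\right) 1 = 1 + 54 \left(\frac{3}{4} + 1\right) 1 = 1 + 54 \cdot \frac{7}{4} \cdot 1 = 1 + 54 \cdot \frac{7}{4} = 1 + \frac{189}{2} = \frac{191}{2}$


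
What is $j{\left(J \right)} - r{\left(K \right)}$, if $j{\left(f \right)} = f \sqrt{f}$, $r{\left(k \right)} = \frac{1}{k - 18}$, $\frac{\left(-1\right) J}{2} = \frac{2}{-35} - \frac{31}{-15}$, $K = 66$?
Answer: $- \frac{1}{48} - \frac{422 i \sqrt{44310}}{11025} \approx -0.020833 - 8.0572 i$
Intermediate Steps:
$J = - \frac{422}{105}$ ($J = - 2 \left(\frac{2}{-35} - \frac{31}{-15}\right) = - 2 \left(2 \left(- \frac{1}{35}\right) - - \frac{31}{15}\right) = - 2 \left(- \frac{2}{35} + \frac{31}{15}\right) = \left(-2\right) \frac{211}{105} = - \frac{422}{105} \approx -4.0191$)
$r{\left(k \right)} = \frac{1}{-18 + k}$
$j{\left(f \right)} = f^{\frac{3}{2}}$
$j{\left(J \right)} - r{\left(K \right)} = \left(- \frac{422}{105}\right)^{\frac{3}{2}} - \frac{1}{-18 + 66} = - \frac{422 i \sqrt{44310}}{11025} - \frac{1}{48} = - \frac{1}{48} - \frac{422 i \sqrt{44310}}{11025}$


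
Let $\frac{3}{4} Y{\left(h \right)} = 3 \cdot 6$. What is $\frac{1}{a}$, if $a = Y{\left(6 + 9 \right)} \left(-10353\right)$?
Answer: $- \frac{1}{248472} \approx -4.0246 \cdot 10^{-6}$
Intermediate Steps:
$Y{\left(h \right)} = 24$ ($Y{\left(h \right)} = \frac{4 \cdot 3 \cdot 6}{3} = \frac{4}{3} \cdot 18 = 24$)
$a = -248472$ ($a = 24 \left(-10353\right) = -248472$)
$\frac{1}{a} = \frac{1}{-248472} = - \frac{1}{248472}$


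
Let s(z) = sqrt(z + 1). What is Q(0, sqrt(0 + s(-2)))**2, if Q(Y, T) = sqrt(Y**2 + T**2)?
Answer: I ≈ 1.0*I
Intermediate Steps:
s(z) = sqrt(1 + z)
Q(Y, T) = sqrt(T**2 + Y**2)
Q(0, sqrt(0 + s(-2)))**2 = (sqrt((sqrt(0 + sqrt(1 - 2)))**2 + 0**2))**2 = (sqrt((sqrt(0 + sqrt(-1)))**2 + 0))**2 = (sqrt((sqrt(0 + I))**2 + 0))**2 = (sqrt((sqrt(I))**2 + 0))**2 = (sqrt(I + 0))**2 = (sqrt(I))**2 = I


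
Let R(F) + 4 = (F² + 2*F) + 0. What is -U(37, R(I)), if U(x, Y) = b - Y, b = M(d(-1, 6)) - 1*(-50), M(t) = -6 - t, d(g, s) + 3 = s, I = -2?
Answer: -45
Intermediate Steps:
d(g, s) = -3 + s
R(F) = -4 + F² + 2*F (R(F) = -4 + ((F² + 2*F) + 0) = -4 + (F² + 2*F) = -4 + F² + 2*F)
b = 41 (b = (-6 - (-3 + 6)) - 1*(-50) = (-6 - 1*3) + 50 = (-6 - 3) + 50 = -9 + 50 = 41)
U(x, Y) = 41 - Y
-U(37, R(I)) = -(41 - (-4 + (-2)² + 2*(-2))) = -(41 - (-4 + 4 - 4)) = -(41 - 1*(-4)) = -(41 + 4) = -1*45 = -45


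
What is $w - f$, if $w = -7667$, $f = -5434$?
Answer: $-2233$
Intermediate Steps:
$w - f = -7667 - -5434 = -7667 + 5434 = -2233$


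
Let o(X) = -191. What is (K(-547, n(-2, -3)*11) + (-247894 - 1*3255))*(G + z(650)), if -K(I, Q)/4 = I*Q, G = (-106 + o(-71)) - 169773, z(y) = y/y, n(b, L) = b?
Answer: 50899100665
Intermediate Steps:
z(y) = 1
G = -170070 (G = (-106 - 191) - 169773 = -297 - 169773 = -170070)
K(I, Q) = -4*I*Q
(K(-547, n(-2, -3)*11) + (-247894 - 1*3255))*(G + z(650)) = (-4*(-547)*(-2*11) + (-247894 - 1*3255))*(-170070 + 1) = (-4*(-547)*(-22) + (-247894 - 3255))*(-170069) = (-48136 - 251149)*(-170069) = -299285*(-170069) = 50899100665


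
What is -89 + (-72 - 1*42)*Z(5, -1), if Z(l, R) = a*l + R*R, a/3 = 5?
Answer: -8753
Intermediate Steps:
a = 15 (a = 3*5 = 15)
Z(l, R) = R² + 15*l (Z(l, R) = 15*l + R*R = 15*l + R² = R² + 15*l)
-89 + (-72 - 1*42)*Z(5, -1) = -89 + (-72 - 1*42)*((-1)² + 15*5) = -89 + (-72 - 42)*(1 + 75) = -89 - 114*76 = -89 - 8664 = -8753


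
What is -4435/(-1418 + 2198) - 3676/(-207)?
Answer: 129949/10764 ≈ 12.073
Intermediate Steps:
-4435/(-1418 + 2198) - 3676/(-207) = -4435/780 - 3676*(-1/207) = -4435*1/780 + 3676/207 = -887/156 + 3676/207 = 129949/10764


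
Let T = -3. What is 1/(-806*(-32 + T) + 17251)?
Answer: 1/45461 ≈ 2.1997e-5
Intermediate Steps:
1/(-806*(-32 + T) + 17251) = 1/(-806*(-32 - 3) + 17251) = 1/(-806*(-35) + 17251) = 1/(28210 + 17251) = 1/45461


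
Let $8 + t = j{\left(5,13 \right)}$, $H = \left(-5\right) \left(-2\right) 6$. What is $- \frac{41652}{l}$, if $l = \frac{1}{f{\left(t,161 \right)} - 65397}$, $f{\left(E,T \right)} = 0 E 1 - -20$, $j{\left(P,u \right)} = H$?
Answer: $2723082804$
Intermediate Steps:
$H = 60$ ($H = 10 \cdot 6 = 60$)
$j{\left(P,u \right)} = 60$
$t = 52$ ($t = -8 + 60 = 52$)
$f{\left(E,T \right)} = 20$ ($f{\left(E,T \right)} = 0 \cdot 1 + 20 = 0 + 20 = 20$)
$l = - \frac{1}{65377}$ ($l = \frac{1}{20 - 65397} = \frac{1}{-65377} = - \frac{1}{65377} \approx -1.5296 \cdot 10^{-5}$)
$- \frac{41652}{l} = - \frac{41652}{- \frac{1}{65377}} = \left(-41652\right) \left(-65377\right) = 2723082804$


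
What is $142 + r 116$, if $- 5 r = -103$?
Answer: $\frac{12658}{5} \approx 2531.6$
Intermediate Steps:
$r = \frac{103}{5}$ ($r = \left(- \frac{1}{5}\right) \left(-103\right) = \frac{103}{5} \approx 20.6$)
$142 + r 116 = 142 + \frac{103}{5} \cdot 116 = 142 + \frac{11948}{5} = \frac{12658}{5}$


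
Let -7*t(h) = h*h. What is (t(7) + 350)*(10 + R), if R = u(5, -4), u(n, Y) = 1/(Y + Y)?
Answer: 27097/8 ≈ 3387.1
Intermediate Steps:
u(n, Y) = 1/(2*Y)
R = -⅛ (R = (½)/(-4) = (½)*(-¼) = -⅛ ≈ -0.12500)
t(h) = -h²/7 (t(h) = -h*h/7 = -h²/7)
(t(7) + 350)*(10 + R) = (-⅐*7² + 350)*(10 - ⅛) = (-⅐*49 + 350)*(79/8) = (-7 + 350)*(79/8) = 343*(79/8) = 27097/8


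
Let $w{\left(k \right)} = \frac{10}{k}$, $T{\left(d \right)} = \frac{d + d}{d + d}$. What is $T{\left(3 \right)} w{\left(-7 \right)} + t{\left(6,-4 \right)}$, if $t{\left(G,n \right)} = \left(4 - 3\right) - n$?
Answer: $\frac{25}{7} \approx 3.5714$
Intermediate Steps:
$T{\left(d \right)} = 1$ ($T{\left(d \right)} = \frac{2 d}{2 d} = 2 d \frac{1}{2 d} = 1$)
$t{\left(G,n \right)} = 1 - n$ ($t{\left(G,n \right)} = \left(4 - 3\right) - n = 1 - n$)
$T{\left(3 \right)} w{\left(-7 \right)} + t{\left(6,-4 \right)} = 1 \frac{10}{-7} + \left(1 - -4\right) = 1 \cdot 10 \left(- \frac{1}{7}\right) + \left(1 + 4\right) = 1 \left(- \frac{10}{7}\right) + 5 = - \frac{10}{7} + 5 = \frac{25}{7}$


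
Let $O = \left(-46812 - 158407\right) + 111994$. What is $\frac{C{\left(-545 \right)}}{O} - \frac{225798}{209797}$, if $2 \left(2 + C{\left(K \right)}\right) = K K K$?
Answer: $\frac{1027865172461}{1185353050} \approx 867.14$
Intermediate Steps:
$C{\left(K \right)} = -2 + \frac{K^{3}}{2}$ ($C{\left(K \right)} = -2 + \frac{K K K}{2} = -2 + \frac{K K^{2}}{2} = -2 + \frac{K^{3}}{2}$)
$O = -93225$ ($O = -205219 + 111994 = -93225$)
$\frac{C{\left(-545 \right)}}{O} - \frac{225798}{209797} = \frac{-2 + \frac{\left(-545\right)^{3}}{2}}{-93225} - \frac{225798}{209797} = \left(-2 + \frac{1}{2} \left(-161878625\right)\right) \left(- \frac{1}{93225}\right) - \frac{225798}{209797} = \left(-2 - \frac{161878625}{2}\right) \left(- \frac{1}{93225}\right) - \frac{225798}{209797} = \left(- \frac{161878629}{2}\right) \left(- \frac{1}{93225}\right) - \frac{225798}{209797} = \frac{4905413}{5650} - \frac{225798}{209797} = \frac{1027865172461}{1185353050}$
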